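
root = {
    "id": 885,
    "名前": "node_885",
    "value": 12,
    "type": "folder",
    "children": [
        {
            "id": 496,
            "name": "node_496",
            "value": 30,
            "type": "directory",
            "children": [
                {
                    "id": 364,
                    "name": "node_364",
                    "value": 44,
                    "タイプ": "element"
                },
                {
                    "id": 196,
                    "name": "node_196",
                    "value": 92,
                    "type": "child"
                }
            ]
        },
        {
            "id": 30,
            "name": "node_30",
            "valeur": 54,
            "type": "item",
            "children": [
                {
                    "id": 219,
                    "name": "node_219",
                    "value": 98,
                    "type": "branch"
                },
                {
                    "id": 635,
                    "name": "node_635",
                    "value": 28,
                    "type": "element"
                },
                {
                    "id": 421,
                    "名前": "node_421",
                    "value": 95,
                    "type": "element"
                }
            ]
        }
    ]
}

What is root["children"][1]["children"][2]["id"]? 421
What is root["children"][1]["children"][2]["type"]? "element"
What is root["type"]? "folder"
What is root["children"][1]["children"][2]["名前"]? "node_421"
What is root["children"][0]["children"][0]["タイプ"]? "element"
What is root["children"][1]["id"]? 30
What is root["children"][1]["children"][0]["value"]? 98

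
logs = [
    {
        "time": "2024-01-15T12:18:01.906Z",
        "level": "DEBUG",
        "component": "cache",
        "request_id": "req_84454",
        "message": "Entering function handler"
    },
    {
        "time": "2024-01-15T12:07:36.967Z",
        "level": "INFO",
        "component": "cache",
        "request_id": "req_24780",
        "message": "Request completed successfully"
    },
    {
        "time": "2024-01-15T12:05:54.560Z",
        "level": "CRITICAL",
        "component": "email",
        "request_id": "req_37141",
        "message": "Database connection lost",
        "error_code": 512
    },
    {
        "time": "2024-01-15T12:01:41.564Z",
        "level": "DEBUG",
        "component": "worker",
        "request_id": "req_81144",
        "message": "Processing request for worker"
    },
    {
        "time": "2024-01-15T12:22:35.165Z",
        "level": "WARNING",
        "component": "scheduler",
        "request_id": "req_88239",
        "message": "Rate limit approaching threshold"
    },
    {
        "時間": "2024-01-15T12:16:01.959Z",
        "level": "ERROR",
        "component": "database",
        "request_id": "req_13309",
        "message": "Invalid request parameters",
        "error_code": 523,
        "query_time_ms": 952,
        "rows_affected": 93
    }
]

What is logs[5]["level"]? "ERROR"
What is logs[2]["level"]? "CRITICAL"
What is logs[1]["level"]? "INFO"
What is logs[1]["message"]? "Request completed successfully"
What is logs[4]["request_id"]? "req_88239"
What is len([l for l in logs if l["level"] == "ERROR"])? 1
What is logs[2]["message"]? "Database connection lost"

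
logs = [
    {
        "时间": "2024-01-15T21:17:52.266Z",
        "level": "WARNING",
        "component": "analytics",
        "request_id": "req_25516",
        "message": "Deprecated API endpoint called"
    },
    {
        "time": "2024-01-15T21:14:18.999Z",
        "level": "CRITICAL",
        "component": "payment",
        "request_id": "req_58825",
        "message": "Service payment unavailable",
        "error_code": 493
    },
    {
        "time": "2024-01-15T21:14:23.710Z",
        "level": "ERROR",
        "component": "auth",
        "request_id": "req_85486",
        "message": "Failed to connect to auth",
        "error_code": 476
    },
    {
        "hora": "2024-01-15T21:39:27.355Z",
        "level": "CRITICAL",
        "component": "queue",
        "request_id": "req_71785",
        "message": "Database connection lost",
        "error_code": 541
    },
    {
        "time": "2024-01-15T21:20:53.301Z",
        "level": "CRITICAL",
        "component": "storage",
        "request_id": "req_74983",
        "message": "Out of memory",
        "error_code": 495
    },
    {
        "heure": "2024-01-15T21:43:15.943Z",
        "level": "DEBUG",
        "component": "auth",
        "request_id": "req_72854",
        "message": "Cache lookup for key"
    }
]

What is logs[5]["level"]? "DEBUG"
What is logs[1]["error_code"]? 493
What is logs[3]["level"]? "CRITICAL"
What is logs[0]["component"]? "analytics"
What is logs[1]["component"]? "payment"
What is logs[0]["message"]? "Deprecated API endpoint called"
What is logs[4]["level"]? "CRITICAL"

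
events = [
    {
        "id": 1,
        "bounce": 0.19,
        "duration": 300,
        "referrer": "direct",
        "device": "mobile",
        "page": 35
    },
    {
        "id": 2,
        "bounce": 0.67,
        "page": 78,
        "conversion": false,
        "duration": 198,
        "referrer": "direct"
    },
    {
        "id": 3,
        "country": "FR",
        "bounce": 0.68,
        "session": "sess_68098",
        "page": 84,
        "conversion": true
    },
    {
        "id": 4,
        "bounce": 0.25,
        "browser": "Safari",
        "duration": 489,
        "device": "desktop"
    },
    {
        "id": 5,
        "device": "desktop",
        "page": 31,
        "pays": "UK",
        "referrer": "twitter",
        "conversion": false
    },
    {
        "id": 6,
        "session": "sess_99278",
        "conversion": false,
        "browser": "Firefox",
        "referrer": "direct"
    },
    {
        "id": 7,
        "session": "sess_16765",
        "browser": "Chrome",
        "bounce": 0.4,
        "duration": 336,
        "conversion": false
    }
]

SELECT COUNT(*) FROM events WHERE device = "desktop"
2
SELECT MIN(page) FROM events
31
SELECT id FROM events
[1, 2, 3, 4, 5, 6, 7]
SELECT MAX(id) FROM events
7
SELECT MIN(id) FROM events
1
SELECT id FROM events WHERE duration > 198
[1, 4, 7]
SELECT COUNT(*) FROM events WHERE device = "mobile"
1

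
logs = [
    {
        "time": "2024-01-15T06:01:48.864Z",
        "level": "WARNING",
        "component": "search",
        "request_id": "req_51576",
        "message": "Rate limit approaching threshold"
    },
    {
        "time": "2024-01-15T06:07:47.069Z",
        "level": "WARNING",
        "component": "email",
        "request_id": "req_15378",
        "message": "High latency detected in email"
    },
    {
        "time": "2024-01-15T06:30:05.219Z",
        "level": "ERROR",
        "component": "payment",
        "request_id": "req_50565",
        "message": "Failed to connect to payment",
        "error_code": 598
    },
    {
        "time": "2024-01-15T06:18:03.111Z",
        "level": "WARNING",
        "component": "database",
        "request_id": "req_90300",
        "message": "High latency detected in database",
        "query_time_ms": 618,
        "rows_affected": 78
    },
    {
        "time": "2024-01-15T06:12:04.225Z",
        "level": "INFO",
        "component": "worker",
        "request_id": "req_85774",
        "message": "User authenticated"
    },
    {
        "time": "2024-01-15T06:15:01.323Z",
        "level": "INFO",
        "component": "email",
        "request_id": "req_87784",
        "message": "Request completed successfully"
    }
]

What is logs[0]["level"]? "WARNING"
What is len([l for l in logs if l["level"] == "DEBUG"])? 0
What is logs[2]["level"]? "ERROR"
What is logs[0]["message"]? "Rate limit approaching threshold"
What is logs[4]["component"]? "worker"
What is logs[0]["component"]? "search"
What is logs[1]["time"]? "2024-01-15T06:07:47.069Z"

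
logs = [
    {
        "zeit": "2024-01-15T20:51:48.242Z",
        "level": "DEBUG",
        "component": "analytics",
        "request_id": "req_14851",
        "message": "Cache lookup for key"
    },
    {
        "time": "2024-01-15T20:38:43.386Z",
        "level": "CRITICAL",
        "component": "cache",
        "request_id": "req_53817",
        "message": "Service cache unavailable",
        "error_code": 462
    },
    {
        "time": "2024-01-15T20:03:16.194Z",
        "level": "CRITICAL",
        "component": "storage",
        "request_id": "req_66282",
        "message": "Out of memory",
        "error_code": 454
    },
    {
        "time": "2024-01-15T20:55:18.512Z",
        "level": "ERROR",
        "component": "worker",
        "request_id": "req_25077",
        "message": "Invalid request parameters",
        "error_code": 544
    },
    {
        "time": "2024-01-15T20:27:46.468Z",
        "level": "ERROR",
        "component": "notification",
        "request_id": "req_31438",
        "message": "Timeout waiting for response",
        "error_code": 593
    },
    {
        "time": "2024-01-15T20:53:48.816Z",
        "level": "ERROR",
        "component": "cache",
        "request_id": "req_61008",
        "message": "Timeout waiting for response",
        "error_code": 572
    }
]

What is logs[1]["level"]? "CRITICAL"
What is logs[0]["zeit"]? "2024-01-15T20:51:48.242Z"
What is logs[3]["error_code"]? 544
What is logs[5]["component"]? "cache"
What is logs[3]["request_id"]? "req_25077"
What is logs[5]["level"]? "ERROR"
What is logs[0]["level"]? "DEBUG"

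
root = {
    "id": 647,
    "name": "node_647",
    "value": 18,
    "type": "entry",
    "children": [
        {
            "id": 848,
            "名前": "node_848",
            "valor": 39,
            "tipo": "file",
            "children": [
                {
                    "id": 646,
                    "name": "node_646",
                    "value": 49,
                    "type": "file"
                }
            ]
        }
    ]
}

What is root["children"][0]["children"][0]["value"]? 49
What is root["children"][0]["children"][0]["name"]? "node_646"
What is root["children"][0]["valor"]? 39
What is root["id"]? 647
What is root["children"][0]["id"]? 848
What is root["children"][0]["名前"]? "node_848"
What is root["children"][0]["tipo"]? "file"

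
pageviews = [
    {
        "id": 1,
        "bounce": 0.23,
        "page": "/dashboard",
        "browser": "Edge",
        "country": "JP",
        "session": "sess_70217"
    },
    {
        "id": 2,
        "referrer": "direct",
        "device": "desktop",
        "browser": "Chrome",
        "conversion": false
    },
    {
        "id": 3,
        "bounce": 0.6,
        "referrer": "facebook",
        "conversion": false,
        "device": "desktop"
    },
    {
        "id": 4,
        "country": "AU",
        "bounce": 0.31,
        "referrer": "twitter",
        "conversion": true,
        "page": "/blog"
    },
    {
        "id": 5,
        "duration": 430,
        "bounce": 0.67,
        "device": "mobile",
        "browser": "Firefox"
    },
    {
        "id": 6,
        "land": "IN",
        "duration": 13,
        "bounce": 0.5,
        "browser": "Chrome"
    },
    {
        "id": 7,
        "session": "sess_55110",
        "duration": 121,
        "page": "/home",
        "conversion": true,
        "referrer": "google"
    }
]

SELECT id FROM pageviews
[1, 2, 3, 4, 5, 6, 7]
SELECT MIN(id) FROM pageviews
1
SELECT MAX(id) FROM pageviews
7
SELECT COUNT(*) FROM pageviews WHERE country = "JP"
1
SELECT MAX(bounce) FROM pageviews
0.67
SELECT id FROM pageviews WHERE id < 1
[]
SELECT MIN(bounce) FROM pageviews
0.23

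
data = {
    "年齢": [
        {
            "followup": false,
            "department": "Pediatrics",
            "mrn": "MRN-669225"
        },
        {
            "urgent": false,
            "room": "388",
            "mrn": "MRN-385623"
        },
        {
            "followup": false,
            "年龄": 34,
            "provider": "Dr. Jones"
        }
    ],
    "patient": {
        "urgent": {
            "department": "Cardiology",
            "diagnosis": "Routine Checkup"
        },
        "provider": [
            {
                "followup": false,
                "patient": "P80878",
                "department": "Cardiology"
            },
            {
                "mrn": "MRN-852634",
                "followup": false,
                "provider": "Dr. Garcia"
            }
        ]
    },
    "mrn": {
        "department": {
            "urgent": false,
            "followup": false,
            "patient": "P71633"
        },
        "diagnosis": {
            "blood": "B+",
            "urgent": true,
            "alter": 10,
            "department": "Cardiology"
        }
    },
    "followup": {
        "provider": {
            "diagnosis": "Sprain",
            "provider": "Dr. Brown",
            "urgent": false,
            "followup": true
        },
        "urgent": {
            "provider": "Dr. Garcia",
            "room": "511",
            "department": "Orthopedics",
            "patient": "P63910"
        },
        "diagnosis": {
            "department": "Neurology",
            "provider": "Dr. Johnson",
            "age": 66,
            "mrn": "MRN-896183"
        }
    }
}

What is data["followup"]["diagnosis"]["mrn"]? "MRN-896183"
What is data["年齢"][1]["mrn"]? "MRN-385623"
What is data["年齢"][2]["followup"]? False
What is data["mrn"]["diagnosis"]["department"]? "Cardiology"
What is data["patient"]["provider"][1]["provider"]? "Dr. Garcia"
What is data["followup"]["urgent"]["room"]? "511"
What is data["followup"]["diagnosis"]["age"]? 66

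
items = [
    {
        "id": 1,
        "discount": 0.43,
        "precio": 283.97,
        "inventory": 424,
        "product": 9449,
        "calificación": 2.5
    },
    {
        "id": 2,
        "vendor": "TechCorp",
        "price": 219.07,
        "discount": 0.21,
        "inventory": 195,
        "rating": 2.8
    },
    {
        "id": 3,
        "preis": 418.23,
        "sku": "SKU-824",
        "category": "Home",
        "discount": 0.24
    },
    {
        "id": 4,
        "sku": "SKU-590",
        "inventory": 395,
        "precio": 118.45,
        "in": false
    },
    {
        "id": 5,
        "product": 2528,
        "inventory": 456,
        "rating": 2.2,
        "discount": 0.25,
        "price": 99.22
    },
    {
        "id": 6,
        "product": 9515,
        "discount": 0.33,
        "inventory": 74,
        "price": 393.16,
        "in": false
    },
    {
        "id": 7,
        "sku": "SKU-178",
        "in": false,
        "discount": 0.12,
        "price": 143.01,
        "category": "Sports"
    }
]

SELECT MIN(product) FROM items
2528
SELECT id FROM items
[1, 2, 3, 4, 5, 6, 7]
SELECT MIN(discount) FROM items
0.12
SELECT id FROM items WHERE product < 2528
[]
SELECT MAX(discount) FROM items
0.43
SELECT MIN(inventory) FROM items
74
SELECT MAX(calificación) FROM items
2.5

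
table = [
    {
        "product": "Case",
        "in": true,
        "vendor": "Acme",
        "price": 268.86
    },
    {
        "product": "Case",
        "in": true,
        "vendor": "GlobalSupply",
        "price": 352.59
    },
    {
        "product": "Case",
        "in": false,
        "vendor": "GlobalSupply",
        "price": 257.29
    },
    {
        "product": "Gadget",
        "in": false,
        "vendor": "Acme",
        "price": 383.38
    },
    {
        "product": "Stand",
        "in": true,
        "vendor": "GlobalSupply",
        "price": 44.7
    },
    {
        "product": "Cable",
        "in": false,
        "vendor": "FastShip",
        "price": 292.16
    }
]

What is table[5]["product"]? "Cable"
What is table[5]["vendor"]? "FastShip"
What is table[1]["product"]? "Case"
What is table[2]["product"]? "Case"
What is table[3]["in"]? False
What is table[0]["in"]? True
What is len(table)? 6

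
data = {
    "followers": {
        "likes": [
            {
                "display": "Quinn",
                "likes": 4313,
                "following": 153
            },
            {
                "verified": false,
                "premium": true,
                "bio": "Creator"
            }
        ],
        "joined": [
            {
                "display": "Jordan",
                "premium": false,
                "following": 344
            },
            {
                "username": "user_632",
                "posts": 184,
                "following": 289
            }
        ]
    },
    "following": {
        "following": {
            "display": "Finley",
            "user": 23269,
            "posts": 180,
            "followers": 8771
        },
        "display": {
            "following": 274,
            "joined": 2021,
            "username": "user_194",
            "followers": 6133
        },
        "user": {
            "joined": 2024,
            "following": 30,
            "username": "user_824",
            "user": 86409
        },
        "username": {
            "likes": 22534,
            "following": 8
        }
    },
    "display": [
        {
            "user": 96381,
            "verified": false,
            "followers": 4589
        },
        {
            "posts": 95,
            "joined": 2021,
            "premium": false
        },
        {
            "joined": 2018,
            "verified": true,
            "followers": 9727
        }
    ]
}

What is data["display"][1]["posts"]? 95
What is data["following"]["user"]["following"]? 30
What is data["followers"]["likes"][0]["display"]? "Quinn"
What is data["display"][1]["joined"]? 2021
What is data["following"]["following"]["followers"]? 8771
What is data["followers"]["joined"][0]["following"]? 344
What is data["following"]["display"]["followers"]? 6133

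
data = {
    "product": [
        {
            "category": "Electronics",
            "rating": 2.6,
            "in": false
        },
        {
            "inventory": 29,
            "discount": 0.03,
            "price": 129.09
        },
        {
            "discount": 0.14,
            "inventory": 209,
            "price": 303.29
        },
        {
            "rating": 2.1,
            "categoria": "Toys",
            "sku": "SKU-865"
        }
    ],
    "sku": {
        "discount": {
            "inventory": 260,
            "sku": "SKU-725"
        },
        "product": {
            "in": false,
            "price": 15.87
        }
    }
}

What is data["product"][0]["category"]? "Electronics"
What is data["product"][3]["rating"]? 2.1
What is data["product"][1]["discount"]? 0.03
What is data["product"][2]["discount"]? 0.14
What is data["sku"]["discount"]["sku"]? "SKU-725"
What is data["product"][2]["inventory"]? 209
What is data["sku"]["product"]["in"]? False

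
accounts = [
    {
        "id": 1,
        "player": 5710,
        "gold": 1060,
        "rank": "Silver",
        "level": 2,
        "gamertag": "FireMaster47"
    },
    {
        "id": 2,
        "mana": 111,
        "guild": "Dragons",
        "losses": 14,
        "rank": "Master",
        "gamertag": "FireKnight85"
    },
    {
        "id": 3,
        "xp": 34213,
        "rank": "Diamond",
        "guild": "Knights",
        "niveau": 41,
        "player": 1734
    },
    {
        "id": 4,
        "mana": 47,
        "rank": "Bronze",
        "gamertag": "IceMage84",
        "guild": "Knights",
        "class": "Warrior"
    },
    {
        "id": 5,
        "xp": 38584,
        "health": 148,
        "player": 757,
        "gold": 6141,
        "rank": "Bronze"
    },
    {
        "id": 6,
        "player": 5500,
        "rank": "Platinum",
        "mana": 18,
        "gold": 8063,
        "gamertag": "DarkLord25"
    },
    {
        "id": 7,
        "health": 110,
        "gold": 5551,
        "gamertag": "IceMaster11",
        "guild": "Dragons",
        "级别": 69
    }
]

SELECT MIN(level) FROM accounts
2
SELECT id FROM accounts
[1, 2, 3, 4, 5, 6, 7]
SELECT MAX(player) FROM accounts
5710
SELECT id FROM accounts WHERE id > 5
[6, 7]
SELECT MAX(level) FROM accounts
2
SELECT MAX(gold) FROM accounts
8063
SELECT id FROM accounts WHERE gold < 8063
[1, 5, 7]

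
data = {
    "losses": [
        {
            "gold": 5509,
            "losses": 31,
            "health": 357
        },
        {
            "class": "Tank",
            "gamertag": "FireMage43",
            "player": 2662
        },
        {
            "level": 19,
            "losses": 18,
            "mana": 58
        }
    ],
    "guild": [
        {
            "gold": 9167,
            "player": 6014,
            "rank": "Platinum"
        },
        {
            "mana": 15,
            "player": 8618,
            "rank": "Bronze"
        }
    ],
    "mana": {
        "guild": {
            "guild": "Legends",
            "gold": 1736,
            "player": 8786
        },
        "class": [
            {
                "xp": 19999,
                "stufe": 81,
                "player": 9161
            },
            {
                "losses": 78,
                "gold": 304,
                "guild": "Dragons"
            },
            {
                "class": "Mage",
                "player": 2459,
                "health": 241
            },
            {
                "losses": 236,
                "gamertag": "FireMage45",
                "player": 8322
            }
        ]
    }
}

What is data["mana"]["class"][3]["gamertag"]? "FireMage45"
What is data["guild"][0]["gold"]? 9167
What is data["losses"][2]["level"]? 19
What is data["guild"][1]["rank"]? "Bronze"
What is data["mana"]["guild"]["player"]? 8786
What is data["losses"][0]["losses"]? 31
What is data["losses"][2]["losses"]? 18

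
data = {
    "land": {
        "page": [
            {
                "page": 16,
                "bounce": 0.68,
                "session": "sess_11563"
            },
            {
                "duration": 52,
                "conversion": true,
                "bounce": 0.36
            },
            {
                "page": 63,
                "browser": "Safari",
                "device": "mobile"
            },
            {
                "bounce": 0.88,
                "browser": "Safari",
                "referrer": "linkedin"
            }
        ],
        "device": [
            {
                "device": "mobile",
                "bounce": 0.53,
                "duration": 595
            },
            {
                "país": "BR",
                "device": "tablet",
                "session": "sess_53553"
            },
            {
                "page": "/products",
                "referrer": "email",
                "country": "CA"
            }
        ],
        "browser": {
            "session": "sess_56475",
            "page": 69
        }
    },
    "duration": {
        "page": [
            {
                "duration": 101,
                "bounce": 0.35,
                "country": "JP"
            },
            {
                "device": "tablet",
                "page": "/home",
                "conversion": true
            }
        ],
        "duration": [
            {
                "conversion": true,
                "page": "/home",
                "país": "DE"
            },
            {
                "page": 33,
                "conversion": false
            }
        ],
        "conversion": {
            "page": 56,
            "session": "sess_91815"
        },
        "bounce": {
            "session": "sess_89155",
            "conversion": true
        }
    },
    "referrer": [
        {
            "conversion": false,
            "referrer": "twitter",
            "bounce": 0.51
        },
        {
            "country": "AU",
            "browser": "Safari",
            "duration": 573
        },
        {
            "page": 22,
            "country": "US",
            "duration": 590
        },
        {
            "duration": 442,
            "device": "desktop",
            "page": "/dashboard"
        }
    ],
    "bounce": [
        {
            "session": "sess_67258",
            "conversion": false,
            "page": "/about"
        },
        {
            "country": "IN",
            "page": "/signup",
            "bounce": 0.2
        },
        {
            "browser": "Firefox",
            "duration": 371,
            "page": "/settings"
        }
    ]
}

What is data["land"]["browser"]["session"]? "sess_56475"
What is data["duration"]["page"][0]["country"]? "JP"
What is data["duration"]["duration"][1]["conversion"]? False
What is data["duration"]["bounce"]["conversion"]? True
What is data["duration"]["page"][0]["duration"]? 101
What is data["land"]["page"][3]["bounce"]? 0.88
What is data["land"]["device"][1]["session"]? "sess_53553"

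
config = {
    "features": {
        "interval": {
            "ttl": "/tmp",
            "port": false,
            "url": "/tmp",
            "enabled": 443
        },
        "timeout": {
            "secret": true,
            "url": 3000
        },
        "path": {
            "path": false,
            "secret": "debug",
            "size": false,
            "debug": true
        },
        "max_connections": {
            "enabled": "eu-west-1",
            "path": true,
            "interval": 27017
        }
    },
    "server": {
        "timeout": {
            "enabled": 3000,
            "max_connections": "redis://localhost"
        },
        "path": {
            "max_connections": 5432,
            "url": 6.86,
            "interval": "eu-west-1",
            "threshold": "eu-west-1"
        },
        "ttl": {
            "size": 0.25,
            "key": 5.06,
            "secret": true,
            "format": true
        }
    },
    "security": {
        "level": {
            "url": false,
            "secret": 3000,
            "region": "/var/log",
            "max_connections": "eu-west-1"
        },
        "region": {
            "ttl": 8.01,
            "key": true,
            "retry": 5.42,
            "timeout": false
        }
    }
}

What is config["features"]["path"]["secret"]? "debug"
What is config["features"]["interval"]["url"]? "/tmp"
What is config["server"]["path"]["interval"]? "eu-west-1"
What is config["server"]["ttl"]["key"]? 5.06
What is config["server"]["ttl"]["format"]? True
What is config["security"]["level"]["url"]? False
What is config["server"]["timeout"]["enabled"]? 3000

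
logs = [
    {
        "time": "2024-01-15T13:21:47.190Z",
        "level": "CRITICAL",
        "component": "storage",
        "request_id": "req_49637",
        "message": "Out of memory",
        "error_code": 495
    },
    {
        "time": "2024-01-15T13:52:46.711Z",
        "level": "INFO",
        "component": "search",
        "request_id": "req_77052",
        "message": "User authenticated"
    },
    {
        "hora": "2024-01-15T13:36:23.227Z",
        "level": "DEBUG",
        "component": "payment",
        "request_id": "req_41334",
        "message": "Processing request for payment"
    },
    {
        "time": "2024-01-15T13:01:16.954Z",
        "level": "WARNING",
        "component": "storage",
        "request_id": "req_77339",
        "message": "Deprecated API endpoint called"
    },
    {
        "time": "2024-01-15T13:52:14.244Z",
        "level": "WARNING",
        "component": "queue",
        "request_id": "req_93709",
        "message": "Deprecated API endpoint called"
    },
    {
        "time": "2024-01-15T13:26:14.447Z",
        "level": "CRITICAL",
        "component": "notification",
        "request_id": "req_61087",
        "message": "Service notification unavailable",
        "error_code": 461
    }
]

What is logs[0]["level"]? "CRITICAL"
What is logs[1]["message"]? "User authenticated"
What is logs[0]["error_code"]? 495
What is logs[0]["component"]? "storage"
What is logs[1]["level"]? "INFO"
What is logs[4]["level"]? "WARNING"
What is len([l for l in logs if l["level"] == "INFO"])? 1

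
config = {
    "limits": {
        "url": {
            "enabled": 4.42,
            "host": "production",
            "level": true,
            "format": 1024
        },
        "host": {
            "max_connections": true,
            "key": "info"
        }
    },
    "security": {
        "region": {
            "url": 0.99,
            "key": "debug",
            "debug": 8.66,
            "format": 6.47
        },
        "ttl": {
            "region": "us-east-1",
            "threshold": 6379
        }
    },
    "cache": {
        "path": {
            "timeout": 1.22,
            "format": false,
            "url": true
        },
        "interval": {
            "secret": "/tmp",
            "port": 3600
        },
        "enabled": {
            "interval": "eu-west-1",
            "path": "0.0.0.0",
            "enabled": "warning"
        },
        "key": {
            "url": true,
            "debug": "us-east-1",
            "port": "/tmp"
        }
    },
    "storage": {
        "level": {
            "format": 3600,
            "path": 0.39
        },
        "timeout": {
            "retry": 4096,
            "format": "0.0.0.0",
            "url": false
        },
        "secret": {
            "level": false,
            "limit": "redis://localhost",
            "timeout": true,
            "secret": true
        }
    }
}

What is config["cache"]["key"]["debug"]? "us-east-1"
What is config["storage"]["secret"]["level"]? False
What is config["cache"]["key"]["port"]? "/tmp"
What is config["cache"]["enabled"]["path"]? "0.0.0.0"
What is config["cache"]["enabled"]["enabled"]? "warning"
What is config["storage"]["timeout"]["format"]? "0.0.0.0"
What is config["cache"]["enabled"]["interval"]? "eu-west-1"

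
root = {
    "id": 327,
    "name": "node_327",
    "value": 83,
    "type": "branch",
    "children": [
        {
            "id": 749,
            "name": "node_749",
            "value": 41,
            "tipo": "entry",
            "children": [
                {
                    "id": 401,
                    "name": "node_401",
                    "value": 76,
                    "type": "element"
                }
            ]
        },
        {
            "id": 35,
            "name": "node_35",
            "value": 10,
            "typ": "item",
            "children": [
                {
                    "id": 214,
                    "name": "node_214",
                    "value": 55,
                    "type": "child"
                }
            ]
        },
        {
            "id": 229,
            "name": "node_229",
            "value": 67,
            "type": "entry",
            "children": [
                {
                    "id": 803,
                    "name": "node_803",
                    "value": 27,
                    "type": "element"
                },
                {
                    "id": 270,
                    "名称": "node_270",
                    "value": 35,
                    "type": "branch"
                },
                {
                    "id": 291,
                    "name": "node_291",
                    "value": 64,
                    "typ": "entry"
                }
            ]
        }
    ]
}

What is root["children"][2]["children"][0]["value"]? 27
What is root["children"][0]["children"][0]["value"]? 76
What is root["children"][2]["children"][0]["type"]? "element"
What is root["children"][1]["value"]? 10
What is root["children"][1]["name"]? "node_35"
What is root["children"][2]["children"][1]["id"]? 270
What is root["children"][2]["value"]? 67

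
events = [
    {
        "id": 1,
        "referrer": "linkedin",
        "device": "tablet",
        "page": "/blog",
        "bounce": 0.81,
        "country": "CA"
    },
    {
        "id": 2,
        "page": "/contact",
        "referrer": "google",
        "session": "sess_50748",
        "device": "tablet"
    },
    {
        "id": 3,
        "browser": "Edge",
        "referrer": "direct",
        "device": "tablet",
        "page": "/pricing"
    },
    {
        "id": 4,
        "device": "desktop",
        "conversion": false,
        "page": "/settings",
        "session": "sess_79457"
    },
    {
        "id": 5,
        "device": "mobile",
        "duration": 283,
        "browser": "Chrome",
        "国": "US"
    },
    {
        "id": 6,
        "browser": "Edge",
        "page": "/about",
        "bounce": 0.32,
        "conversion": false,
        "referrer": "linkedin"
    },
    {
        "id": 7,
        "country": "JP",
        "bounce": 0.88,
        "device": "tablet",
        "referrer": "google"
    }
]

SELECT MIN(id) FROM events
1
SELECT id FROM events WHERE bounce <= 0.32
[6]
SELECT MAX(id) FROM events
7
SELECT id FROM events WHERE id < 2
[1]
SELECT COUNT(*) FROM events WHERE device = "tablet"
4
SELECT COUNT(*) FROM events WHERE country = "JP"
1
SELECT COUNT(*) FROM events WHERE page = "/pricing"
1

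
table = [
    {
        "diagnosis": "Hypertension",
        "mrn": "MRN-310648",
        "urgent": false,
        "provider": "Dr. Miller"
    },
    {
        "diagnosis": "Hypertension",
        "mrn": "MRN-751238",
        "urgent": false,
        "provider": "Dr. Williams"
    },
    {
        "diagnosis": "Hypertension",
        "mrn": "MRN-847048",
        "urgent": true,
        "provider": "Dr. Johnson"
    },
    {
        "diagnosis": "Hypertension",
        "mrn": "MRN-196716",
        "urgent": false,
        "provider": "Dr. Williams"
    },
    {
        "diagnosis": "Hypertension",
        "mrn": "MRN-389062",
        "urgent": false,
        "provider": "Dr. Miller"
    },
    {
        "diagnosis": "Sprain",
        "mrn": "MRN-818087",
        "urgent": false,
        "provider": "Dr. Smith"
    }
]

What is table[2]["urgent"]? True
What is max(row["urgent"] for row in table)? True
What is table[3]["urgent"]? False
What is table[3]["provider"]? "Dr. Williams"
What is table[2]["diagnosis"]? "Hypertension"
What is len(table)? 6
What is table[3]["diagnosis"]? "Hypertension"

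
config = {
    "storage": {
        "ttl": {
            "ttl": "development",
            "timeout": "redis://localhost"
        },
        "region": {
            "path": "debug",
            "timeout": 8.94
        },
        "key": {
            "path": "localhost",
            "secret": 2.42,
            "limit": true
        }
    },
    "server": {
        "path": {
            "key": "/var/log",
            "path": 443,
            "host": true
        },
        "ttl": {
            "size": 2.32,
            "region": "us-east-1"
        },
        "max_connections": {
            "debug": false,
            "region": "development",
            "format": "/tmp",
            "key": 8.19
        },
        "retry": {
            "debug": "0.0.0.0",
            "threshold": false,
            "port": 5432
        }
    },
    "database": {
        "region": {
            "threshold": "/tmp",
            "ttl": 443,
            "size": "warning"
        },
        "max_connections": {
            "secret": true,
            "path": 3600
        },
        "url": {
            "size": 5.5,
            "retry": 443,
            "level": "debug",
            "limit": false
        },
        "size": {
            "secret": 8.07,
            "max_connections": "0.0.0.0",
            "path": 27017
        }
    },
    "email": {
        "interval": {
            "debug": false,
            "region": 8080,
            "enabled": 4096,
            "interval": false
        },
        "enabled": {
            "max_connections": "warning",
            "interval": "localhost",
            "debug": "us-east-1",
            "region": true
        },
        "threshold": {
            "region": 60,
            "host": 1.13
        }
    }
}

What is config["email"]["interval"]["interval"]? False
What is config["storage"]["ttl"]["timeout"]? "redis://localhost"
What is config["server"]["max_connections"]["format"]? "/tmp"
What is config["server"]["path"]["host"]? True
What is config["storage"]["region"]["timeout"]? 8.94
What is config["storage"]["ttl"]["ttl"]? "development"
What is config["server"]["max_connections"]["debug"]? False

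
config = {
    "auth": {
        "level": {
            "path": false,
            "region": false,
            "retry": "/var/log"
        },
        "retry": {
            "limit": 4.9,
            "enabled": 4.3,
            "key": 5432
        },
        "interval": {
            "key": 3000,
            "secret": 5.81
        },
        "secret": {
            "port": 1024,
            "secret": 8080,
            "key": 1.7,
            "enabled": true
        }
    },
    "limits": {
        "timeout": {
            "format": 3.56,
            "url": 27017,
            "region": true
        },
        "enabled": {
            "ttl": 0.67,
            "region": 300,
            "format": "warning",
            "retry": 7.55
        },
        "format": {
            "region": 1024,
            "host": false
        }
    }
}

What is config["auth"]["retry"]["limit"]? 4.9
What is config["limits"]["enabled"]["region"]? 300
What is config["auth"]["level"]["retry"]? "/var/log"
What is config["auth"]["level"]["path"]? False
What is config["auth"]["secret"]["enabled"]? True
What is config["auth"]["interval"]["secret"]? 5.81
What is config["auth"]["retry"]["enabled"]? 4.3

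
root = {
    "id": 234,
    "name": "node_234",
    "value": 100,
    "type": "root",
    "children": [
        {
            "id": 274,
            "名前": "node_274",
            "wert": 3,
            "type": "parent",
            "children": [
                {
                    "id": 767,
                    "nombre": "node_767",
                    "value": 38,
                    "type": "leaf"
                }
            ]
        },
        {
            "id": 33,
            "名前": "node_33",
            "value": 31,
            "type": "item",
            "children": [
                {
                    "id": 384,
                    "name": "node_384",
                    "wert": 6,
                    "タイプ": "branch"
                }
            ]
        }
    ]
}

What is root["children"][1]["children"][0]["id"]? 384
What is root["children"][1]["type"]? "item"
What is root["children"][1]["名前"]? "node_33"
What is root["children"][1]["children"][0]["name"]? "node_384"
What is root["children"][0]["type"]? "parent"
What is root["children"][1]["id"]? 33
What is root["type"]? "root"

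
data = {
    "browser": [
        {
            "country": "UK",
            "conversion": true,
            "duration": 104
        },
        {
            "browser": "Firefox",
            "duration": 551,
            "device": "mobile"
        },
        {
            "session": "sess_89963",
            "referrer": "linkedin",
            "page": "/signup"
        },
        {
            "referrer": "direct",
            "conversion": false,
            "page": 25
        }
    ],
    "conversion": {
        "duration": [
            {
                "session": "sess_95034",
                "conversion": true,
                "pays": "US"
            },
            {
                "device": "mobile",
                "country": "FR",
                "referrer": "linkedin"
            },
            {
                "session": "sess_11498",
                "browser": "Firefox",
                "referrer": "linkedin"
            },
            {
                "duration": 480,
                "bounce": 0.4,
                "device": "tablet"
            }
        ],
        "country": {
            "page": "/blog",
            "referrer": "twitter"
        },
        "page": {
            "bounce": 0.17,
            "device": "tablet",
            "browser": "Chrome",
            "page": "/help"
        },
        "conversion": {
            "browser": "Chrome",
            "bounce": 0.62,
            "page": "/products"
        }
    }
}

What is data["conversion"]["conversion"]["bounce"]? 0.62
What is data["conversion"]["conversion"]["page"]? "/products"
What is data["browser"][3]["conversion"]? False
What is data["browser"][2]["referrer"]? "linkedin"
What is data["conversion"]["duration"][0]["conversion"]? True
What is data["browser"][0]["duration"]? 104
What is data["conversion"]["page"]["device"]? "tablet"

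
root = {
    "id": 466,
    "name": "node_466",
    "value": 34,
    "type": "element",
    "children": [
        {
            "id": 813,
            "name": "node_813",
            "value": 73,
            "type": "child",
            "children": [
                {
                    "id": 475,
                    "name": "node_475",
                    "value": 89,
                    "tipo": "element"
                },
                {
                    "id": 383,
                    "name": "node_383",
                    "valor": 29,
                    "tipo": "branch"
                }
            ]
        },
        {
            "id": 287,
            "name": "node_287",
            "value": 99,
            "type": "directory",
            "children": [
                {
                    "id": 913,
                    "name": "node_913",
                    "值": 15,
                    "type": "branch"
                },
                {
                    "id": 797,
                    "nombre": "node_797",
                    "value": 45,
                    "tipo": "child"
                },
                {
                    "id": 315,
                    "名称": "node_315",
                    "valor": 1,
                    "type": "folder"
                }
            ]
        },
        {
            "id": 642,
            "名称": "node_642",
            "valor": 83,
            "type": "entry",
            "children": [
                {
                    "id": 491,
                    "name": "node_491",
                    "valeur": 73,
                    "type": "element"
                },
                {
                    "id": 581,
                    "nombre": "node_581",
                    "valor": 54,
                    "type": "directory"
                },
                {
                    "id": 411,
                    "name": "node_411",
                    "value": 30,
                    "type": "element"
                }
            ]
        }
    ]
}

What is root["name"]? "node_466"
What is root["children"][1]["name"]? "node_287"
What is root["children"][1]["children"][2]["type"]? "folder"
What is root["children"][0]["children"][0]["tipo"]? "element"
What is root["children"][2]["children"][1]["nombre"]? "node_581"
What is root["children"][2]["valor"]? 83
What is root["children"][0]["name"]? "node_813"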